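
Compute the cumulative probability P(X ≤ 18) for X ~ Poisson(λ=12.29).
0.954624

We have X ~ Poisson(λ=12.29).

The CDF gives us P(X ≤ k).

Using the CDF:
P(X ≤ 18) = 0.954624

This means there's approximately a 95.5% chance that X is at most 18.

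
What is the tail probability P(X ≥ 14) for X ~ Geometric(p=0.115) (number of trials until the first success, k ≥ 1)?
0.204297

We have X ~ Geometric(p=0.115) (number of trials until the first success, k ≥ 1).

For discrete distributions, P(X ≥ 14) = 1 - P(X ≤ 13).

P(X ≤ 13) = 0.795703
P(X ≥ 14) = 1 - 0.795703 = 0.204297

So there's approximately a 20.4% chance that X is at least 14.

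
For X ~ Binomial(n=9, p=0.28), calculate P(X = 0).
0.051999

We have X ~ Binomial(n=9, p=0.28).

For a Binomial distribution, the PMF gives us the probability of each outcome.

Using the PMF formula:
P(X = 0) = 0.051999

Rounded to 4 decimal places: 0.0520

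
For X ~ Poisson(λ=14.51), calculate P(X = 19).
0.048414

We have X ~ Poisson(λ=14.51).

For a Poisson distribution, the PMF gives us the probability of each outcome.

Using the PMF formula:
P(X = 19) = 0.048414

Rounded to 4 decimal places: 0.0484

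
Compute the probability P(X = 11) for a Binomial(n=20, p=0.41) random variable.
0.080075

We have X ~ Binomial(n=20, p=0.41).

For a Binomial distribution, the PMF gives us the probability of each outcome.

Using the PMF formula:
P(X = 11) = 0.080075

Rounded to 4 decimal places: 0.0801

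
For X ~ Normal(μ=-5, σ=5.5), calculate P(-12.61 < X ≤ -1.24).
0.669663

We have X ~ Normal(μ=-5, σ=5.5).

To find P(-12.61 < X ≤ -1.24), we use:
P(-12.61 < X ≤ -1.24) = P(X ≤ -1.24) - P(X ≤ -12.61)
                 = F(-1.24) - F(-12.61)
                 = 0.752898 - 0.083235
                 = 0.669663

So there's approximately a 67.0% chance that X falls in this range.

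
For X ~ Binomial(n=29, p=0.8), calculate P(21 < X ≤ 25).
0.649892

We have X ~ Binomial(n=29, p=0.8).

To find P(21 < X ≤ 25), we use:
P(21 < X ≤ 25) = P(X ≤ 25) - P(X ≤ 21)
                 = F(25) - F(21)
                 = 0.859620 - 0.209727
                 = 0.649892

So there's approximately a 65.0% chance that X falls in this range.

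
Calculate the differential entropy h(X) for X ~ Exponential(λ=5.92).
-0.7783 nats

We have X ~ Exponential(λ=5.92).

The differential entropy measures the uncertainty or information content of the distribution.

For an Exponential distribution with λ=5.92:
h(X) = -0.7783 nats

(In bits, this would be -1.1229 bits.)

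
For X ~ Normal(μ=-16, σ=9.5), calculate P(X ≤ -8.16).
0.795389

We have X ~ Normal(μ=-16, σ=9.5).

The CDF gives us P(X ≤ k).

Using the CDF:
P(X ≤ -8.16) = 0.795389

This means there's approximately a 79.5% chance that X is at most -8.16.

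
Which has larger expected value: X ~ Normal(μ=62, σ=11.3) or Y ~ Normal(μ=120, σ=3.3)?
Y has larger mean (120.0000 > 62.0000)

Compute the expected value for each distribution:

X ~ Normal(μ=62, σ=11.3):
E[X] = 62.0000

Y ~ Normal(μ=120, σ=3.3):
E[Y] = 120.0000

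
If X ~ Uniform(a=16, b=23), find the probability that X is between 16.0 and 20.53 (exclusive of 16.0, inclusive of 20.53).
0.647143

We have X ~ Uniform(a=16, b=23).

To find P(16.0 < X ≤ 20.53), we use:
P(16.0 < X ≤ 20.53) = P(X ≤ 20.53) - P(X ≤ 16.0)
                 = F(20.53) - F(16.0)
                 = 0.647143 - 0.000000
                 = 0.647143

So there's approximately a 64.7% chance that X falls in this range.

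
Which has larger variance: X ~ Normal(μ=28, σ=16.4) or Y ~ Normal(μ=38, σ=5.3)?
X has larger variance (268.9600 > 28.0900)

Compute the variance for each distribution:

X ~ Normal(μ=28, σ=16.4):
Var(X) = 268.9600

Y ~ Normal(μ=38, σ=5.3):
Var(Y) = 28.0900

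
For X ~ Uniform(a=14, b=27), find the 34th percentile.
18.4200

We have X ~ Uniform(a=14, b=27).

We want to find x such that P(X ≤ x) = 0.34.

This is the 34th percentile, which means 34% of values fall below this point.

Using the inverse CDF (quantile function):
x = F⁻¹(0.34) = 18.4200

Verification: P(X ≤ 18.4200) = 0.34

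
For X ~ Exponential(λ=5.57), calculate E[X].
0.1795

We have X ~ Exponential(λ=5.57).

For an Exponential distribution with λ=5.57:
E[X] = 0.1795

This is the expected (average) value of X.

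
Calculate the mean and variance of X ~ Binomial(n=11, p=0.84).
E[X] = 9.2400, Var(X) = 1.4784

We have X ~ Binomial(n=11, p=0.84).

For a Binomial distribution with n=11, p=0.84:

Expected value:
E[X] = 9.2400

Variance:
Var(X) = 1.4784

Standard deviation:
σ = √Var(X) = 1.2159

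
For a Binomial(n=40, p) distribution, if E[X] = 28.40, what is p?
p = 0.71

For a Binomial(n, p) distribution:
E[X] = n × p

Given n = 40 and E[X] = 28.40:
28.40 = 40 × p
p = 28.40 / 40 = 0.71

Verification: Binomial(40, 0.71) has E[X] = 28.40 ✓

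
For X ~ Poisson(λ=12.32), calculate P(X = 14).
0.094980

We have X ~ Poisson(λ=12.32).

For a Poisson distribution, the PMF gives us the probability of each outcome.

Using the PMF formula:
P(X = 14) = 0.094980

Rounded to 4 decimal places: 0.0950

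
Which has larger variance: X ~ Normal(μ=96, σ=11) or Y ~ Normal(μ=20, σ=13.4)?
Y has larger variance (179.5600 > 121.0000)

Compute the variance for each distribution:

X ~ Normal(μ=96, σ=11):
Var(X) = 121.0000

Y ~ Normal(μ=20, σ=13.4):
Var(Y) = 179.5600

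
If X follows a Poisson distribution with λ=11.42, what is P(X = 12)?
0.112723

We have X ~ Poisson(λ=11.42).

For a Poisson distribution, the PMF gives us the probability of each outcome.

Using the PMF formula:
P(X = 12) = 0.112723

Rounded to 4 decimal places: 0.1127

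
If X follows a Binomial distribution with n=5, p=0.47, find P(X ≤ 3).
0.847754

We have X ~ Binomial(n=5, p=0.47).

The CDF gives us P(X ≤ k).

Using the CDF:
P(X ≤ 3) = 0.847754

This means there's approximately a 84.8% chance that X is at most 3.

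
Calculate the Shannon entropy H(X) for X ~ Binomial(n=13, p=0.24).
1.8364 nats

We have X ~ Binomial(n=13, p=0.24).

The Shannon entropy measures the uncertainty or information content of the distribution.

For a Binomial distribution with n=13, p=0.24:
H(X) = 1.8364 nats

(In bits, this would be 2.6493 bits.)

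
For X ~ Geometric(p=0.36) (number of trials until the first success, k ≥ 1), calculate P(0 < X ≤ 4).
0.832228

We have X ~ Geometric(p=0.36) (number of trials until the first success, k ≥ 1).

To find P(0 < X ≤ 4), we use:
P(0 < X ≤ 4) = P(X ≤ 4) - P(X ≤ 0)
                 = F(4) - F(0)
                 = 0.832228 - 0.000000
                 = 0.832228

So there's approximately a 83.2% chance that X falls in this range.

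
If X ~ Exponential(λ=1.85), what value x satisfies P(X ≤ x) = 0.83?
0.9578

We have X ~ Exponential(λ=1.85).

We want to find x such that P(X ≤ x) = 0.83.

This is the 83rd percentile, which means 83% of values fall below this point.

Using the inverse CDF (quantile function):
x = F⁻¹(0.83) = 0.9578

Verification: P(X ≤ 0.9578) = 0.83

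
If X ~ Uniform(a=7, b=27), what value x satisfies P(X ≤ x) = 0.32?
13.4000

We have X ~ Uniform(a=7, b=27).

We want to find x such that P(X ≤ x) = 0.32.

This is the 32nd percentile, which means 32% of values fall below this point.

Using the inverse CDF (quantile function):
x = F⁻¹(0.32) = 13.4000

Verification: P(X ≤ 13.4000) = 0.32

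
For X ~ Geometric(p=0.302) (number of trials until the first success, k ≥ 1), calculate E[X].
3.3113

We have X ~ Geometric(p=0.302) (number of trials until the first success, k ≥ 1).

For a Geometric distribution with p=0.302 (number of trials until the first success, k ≥ 1):
E[X] = 3.3113

This is the expected (average) value of X.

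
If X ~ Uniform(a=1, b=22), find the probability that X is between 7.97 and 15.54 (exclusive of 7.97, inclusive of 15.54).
0.360476

We have X ~ Uniform(a=1, b=22).

To find P(7.97 < X ≤ 15.54), we use:
P(7.97 < X ≤ 15.54) = P(X ≤ 15.54) - P(X ≤ 7.97)
                 = F(15.54) - F(7.97)
                 = 0.692381 - 0.331905
                 = 0.360476

So there's approximately a 36.0% chance that X falls in this range.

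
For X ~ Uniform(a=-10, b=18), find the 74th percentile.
10.7200

We have X ~ Uniform(a=-10, b=18).

We want to find x such that P(X ≤ x) = 0.74.

This is the 74th percentile, which means 74% of values fall below this point.

Using the inverse CDF (quantile function):
x = F⁻¹(0.74) = 10.7200

Verification: P(X ≤ 10.7200) = 0.74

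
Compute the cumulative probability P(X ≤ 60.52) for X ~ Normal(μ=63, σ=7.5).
0.370448

We have X ~ Normal(μ=63, σ=7.5).

The CDF gives us P(X ≤ k).

Using the CDF:
P(X ≤ 60.52) = 0.370448

This means there's approximately a 37.0% chance that X is at most 60.52.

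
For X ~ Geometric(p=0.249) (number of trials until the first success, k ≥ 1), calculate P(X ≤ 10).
0.942931

We have X ~ Geometric(p=0.249) (number of trials until the first success, k ≥ 1).

The CDF gives us P(X ≤ k).

Using the CDF:
P(X ≤ 10) = 0.942931

This means there's approximately a 94.3% chance that X is at most 10.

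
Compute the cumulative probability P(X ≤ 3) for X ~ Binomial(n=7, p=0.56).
0.370624

We have X ~ Binomial(n=7, p=0.56).

The CDF gives us P(X ≤ k).

Using the CDF:
P(X ≤ 3) = 0.370624

This means there's approximately a 37.1% chance that X is at most 3.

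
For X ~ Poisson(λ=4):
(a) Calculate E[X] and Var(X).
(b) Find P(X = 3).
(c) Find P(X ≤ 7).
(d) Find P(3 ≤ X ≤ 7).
(a) E[X] = 4.0000, Var(X) = 4.0000
(b) P(X = 3) = 0.195367
(c) P(X ≤ 7) = 0.948866
(d) P(3 ≤ X ≤ 7) = 0.710763

We have X ~ Poisson(λ=4).

(a) Moments:
E[X] = 4.0000
Var(X) = 4.0000
σ = √Var(X) = 2.0000

(b) Point probability using PMF:
P(X = 3) = 0.195367

(c) Cumulative probability using CDF:
P(X ≤ 7) = F(7) = 0.948866

(d) Range probability:
P(3 ≤ X ≤ 7) = P(X ≤ 7) - P(X ≤ 2)
                   = F(7) - F(2)
                   = 0.948866 - 0.238103
                   = 0.710763

This means approximately 71.1% of outcomes fall in the interval [3, 7].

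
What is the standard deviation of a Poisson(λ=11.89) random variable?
3.4482

We have X ~ Poisson(λ=11.89).

For a Poisson distribution with λ=11.89:
σ = √Var(X) = 3.4482

The standard deviation is the square root of the variance.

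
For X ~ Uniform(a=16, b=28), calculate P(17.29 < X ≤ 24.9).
0.634167

We have X ~ Uniform(a=16, b=28).

To find P(17.29 < X ≤ 24.9), we use:
P(17.29 < X ≤ 24.9) = P(X ≤ 24.9) - P(X ≤ 17.29)
                 = F(24.9) - F(17.29)
                 = 0.741667 - 0.107500
                 = 0.634167

So there's approximately a 63.4% chance that X falls in this range.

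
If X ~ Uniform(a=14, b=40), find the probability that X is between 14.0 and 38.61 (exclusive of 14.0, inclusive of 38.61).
0.946538

We have X ~ Uniform(a=14, b=40).

To find P(14.0 < X ≤ 38.61), we use:
P(14.0 < X ≤ 38.61) = P(X ≤ 38.61) - P(X ≤ 14.0)
                 = F(38.61) - F(14.0)
                 = 0.946538 - 0.000000
                 = 0.946538

So there's approximately a 94.7% chance that X falls in this range.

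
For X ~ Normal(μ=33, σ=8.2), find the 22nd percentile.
26.6680

We have X ~ Normal(μ=33, σ=8.2).

We want to find x such that P(X ≤ x) = 0.22.

This is the 22nd percentile, which means 22% of values fall below this point.

Using the inverse CDF (quantile function):
x = F⁻¹(0.22) = 26.6680

Verification: P(X ≤ 26.6680) = 0.22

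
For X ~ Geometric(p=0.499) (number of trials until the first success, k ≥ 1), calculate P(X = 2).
0.249999

We have X ~ Geometric(p=0.499) (number of trials until the first success, k ≥ 1).

For a Geometric distribution, the PMF gives us the probability of each outcome.

Using the PMF formula:
P(X = 2) = 0.249999

Rounded to 4 decimal places: 0.2500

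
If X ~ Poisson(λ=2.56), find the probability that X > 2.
0.471483

We have X ~ Poisson(λ=2.56).

P(X > 2) = 1 - P(X ≤ 2)
                = 1 - F(2)
                = 1 - 0.528517
                = 0.471483

So there's approximately a 47.1% chance that X exceeds 2.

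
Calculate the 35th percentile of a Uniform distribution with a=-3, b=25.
6.8000

We have X ~ Uniform(a=-3, b=25).

We want to find x such that P(X ≤ x) = 0.35.

This is the 35th percentile, which means 35% of values fall below this point.

Using the inverse CDF (quantile function):
x = F⁻¹(0.35) = 6.8000

Verification: P(X ≤ 6.8000) = 0.35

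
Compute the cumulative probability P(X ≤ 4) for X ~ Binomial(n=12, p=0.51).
0.175094

We have X ~ Binomial(n=12, p=0.51).

The CDF gives us P(X ≤ k).

Using the CDF:
P(X ≤ 4) = 0.175094

This means there's approximately a 17.5% chance that X is at most 4.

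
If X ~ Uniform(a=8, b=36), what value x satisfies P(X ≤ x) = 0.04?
9.1200

We have X ~ Uniform(a=8, b=36).

We want to find x such that P(X ≤ x) = 0.04.

This is the 4th percentile, which means 4% of values fall below this point.

Using the inverse CDF (quantile function):
x = F⁻¹(0.04) = 9.1200

Verification: P(X ≤ 9.1200) = 0.04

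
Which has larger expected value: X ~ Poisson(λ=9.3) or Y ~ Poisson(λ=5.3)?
X has larger mean (9.3000 > 5.3000)

Compute the expected value for each distribution:

X ~ Poisson(λ=9.3):
E[X] = 9.3000

Y ~ Poisson(λ=5.3):
E[Y] = 5.3000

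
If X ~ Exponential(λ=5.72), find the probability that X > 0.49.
0.060640

We have X ~ Exponential(λ=5.72).

P(X > 0.49) = 1 - P(X ≤ 0.49)
                = 1 - F(0.49)
                = 1 - 0.939360
                = 0.060640

So there's approximately a 6.1% chance that X exceeds 0.49.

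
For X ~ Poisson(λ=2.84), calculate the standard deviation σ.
1.6852

We have X ~ Poisson(λ=2.84).

For a Poisson distribution with λ=2.84:
σ = √Var(X) = 1.6852

The standard deviation is the square root of the variance.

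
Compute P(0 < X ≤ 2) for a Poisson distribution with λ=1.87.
0.557689

We have X ~ Poisson(λ=1.87).

To find P(0 < X ≤ 2), we use:
P(0 < X ≤ 2) = P(X ≤ 2) - P(X ≤ 0)
                 = F(2) - F(0)
                 = 0.711812 - 0.154124
                 = 0.557689

So there's approximately a 55.8% chance that X falls in this range.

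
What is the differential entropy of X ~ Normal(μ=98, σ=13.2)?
3.9992 nats

We have X ~ Normal(μ=98, σ=13.2).

The differential entropy measures the uncertainty or information content of the distribution.

For a Normal distribution with μ=98, σ=13.2:
h(X) = 3.9992 nats

(In bits, this would be 5.7696 bits.)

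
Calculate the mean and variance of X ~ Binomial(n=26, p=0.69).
E[X] = 17.9400, Var(X) = 5.5614

We have X ~ Binomial(n=26, p=0.69).

For a Binomial distribution with n=26, p=0.69:

Expected value:
E[X] = 17.9400

Variance:
Var(X) = 5.5614

Standard deviation:
σ = √Var(X) = 2.3583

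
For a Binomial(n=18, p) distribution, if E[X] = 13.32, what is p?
p = 0.74

For a Binomial(n, p) distribution:
E[X] = n × p

Given n = 18 and E[X] = 13.32:
13.32 = 18 × p
p = 13.32 / 18 = 0.74

Verification: Binomial(18, 0.74) has E[X] = 13.32 ✓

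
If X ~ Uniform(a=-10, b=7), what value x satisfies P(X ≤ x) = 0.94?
5.9800

We have X ~ Uniform(a=-10, b=7).

We want to find x such that P(X ≤ x) = 0.94.

This is the 94th percentile, which means 94% of values fall below this point.

Using the inverse CDF (quantile function):
x = F⁻¹(0.94) = 5.9800

Verification: P(X ≤ 5.9800) = 0.94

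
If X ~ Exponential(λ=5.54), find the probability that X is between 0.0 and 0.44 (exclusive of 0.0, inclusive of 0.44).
0.912630

We have X ~ Exponential(λ=5.54).

To find P(0.0 < X ≤ 0.44), we use:
P(0.0 < X ≤ 0.44) = P(X ≤ 0.44) - P(X ≤ 0.0)
                 = F(0.44) - F(0.0)
                 = 0.912630 - 0.000000
                 = 0.912630

So there's approximately a 91.3% chance that X falls in this range.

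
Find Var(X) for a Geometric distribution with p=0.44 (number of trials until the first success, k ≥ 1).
2.8926

We have X ~ Geometric(p=0.44) (number of trials until the first success, k ≥ 1).

For a Geometric distribution with p=0.44 (number of trials until the first success, k ≥ 1):
Var(X) = 2.8926

The variance measures the spread of the distribution around the mean.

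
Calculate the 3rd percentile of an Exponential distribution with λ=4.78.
0.0064

We have X ~ Exponential(λ=4.78).

We want to find x such that P(X ≤ x) = 0.03.

This is the 3rd percentile, which means 3% of values fall below this point.

Using the inverse CDF (quantile function):
x = F⁻¹(0.03) = 0.0064

Verification: P(X ≤ 0.0064) = 0.03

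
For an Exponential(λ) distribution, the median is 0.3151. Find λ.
λ = 2.1998

For X ~ Exponential(λ), the CDF is F(x) = 1 - e^(-λx).
The median m satisfies F(m) = 0.5:
1 - e^(-λm) = 0.5
e^(-λm) = 0.5
λm = ln(2)
m = ln(2) / λ

Given m = 0.3151:
λ = ln(2) / 0.3151 = 0.693147 / 0.3151 = 2.1998

Verification: ln(2) / 2.1998 = 0.3151 ✓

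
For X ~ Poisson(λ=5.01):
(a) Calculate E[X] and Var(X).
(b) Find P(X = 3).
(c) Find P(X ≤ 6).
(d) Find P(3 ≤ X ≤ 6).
(a) E[X] = 5.0100, Var(X) = 5.0100
(b) P(X = 3) = 0.139813
(c) P(X ≤ 6) = 0.760720
(d) P(3 ≤ X ≤ 6) = 0.636907

We have X ~ Poisson(λ=5.01).

(a) Moments:
E[X] = 5.0100
Var(X) = 5.0100
σ = √Var(X) = 2.2383

(b) Point probability using PMF:
P(X = 3) = 0.139813

(c) Cumulative probability using CDF:
P(X ≤ 6) = F(6) = 0.760720

(d) Range probability:
P(3 ≤ X ≤ 6) = P(X ≤ 6) - P(X ≤ 2)
                   = F(6) - F(2)
                   = 0.760720 - 0.123812
                   = 0.636907

This means approximately 63.7% of outcomes fall in the interval [3, 6].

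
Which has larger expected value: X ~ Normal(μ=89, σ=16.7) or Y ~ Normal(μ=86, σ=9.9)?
X has larger mean (89.0000 > 86.0000)

Compute the expected value for each distribution:

X ~ Normal(μ=89, σ=16.7):
E[X] = 89.0000

Y ~ Normal(μ=86, σ=9.9):
E[Y] = 86.0000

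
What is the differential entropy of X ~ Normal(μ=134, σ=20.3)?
4.4296 nats

We have X ~ Normal(μ=134, σ=20.3).

The differential entropy measures the uncertainty or information content of the distribution.

For a Normal distribution with μ=134, σ=20.3:
h(X) = 4.4296 nats

(In bits, this would be 6.3905 bits.)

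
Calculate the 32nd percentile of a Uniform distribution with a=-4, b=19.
3.3600

We have X ~ Uniform(a=-4, b=19).

We want to find x such that P(X ≤ x) = 0.32.

This is the 32nd percentile, which means 32% of values fall below this point.

Using the inverse CDF (quantile function):
x = F⁻¹(0.32) = 3.3600

Verification: P(X ≤ 3.3600) = 0.32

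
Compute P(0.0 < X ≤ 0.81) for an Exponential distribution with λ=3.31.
0.931512

We have X ~ Exponential(λ=3.31).

To find P(0.0 < X ≤ 0.81), we use:
P(0.0 < X ≤ 0.81) = P(X ≤ 0.81) - P(X ≤ 0.0)
                 = F(0.81) - F(0.0)
                 = 0.931512 - 0.000000
                 = 0.931512

So there's approximately a 93.2% chance that X falls in this range.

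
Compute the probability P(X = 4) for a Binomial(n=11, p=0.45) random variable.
0.206017

We have X ~ Binomial(n=11, p=0.45).

For a Binomial distribution, the PMF gives us the probability of each outcome.

Using the PMF formula:
P(X = 4) = 0.206017

Rounded to 4 decimal places: 0.2060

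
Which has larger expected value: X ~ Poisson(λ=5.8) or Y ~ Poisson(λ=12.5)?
Y has larger mean (12.5000 > 5.8000)

Compute the expected value for each distribution:

X ~ Poisson(λ=5.8):
E[X] = 5.8000

Y ~ Poisson(λ=12.5):
E[Y] = 12.5000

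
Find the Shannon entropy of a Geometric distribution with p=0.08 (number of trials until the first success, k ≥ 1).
3.4846 nats

We have X ~ Geometric(p=0.08) (number of trials until the first success, k ≥ 1).

The Shannon entropy measures the uncertainty or information content of the distribution.

For a Geometric distribution with p=0.08 (number of trials until the first success, k ≥ 1):
H(X) = 3.4846 nats

(In bits, this would be 5.0272 bits.)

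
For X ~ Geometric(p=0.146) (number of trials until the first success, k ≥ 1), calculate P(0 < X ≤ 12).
0.849515

We have X ~ Geometric(p=0.146) (number of trials until the first success, k ≥ 1).

To find P(0 < X ≤ 12), we use:
P(0 < X ≤ 12) = P(X ≤ 12) - P(X ≤ 0)
                 = F(12) - F(0)
                 = 0.849515 - 0.000000
                 = 0.849515

So there's approximately a 85.0% chance that X falls in this range.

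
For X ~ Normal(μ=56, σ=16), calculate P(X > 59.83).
0.405407

We have X ~ Normal(μ=56, σ=16).

P(X > 59.83) = 1 - P(X ≤ 59.83)
                = 1 - F(59.83)
                = 1 - 0.594593
                = 0.405407

So there's approximately a 40.5% chance that X exceeds 59.83.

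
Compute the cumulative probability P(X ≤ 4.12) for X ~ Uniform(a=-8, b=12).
0.606000

We have X ~ Uniform(a=-8, b=12).

The CDF gives us P(X ≤ k).

Using the CDF:
P(X ≤ 4.12) = 0.606000

This means there's approximately a 60.6% chance that X is at most 4.12.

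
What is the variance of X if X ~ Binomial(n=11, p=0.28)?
2.2176

We have X ~ Binomial(n=11, p=0.28).

For a Binomial distribution with n=11, p=0.28:
Var(X) = 2.2176

The variance measures the spread of the distribution around the mean.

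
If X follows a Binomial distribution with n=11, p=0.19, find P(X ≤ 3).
0.860298

We have X ~ Binomial(n=11, p=0.19).

The CDF gives us P(X ≤ k).

Using the CDF:
P(X ≤ 3) = 0.860298

This means there's approximately a 86.0% chance that X is at most 3.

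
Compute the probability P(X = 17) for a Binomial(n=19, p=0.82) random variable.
0.189835

We have X ~ Binomial(n=19, p=0.82).

For a Binomial distribution, the PMF gives us the probability of each outcome.

Using the PMF formula:
P(X = 17) = 0.189835

Rounded to 4 decimal places: 0.1898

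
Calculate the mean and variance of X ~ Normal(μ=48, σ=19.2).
E[X] = 48.0000, Var(X) = 368.6400

We have X ~ Normal(μ=48, σ=19.2).

For a Normal distribution with μ=48, σ=19.2:

Expected value:
E[X] = 48.0000

Variance:
Var(X) = 368.6400

Standard deviation:
σ = √Var(X) = 19.2000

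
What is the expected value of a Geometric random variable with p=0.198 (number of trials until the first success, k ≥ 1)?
5.0505

We have X ~ Geometric(p=0.198) (number of trials until the first success, k ≥ 1).

For a Geometric distribution with p=0.198 (number of trials until the first success, k ≥ 1):
E[X] = 5.0505

This is the expected (average) value of X.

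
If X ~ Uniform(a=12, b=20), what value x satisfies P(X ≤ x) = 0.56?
16.4800

We have X ~ Uniform(a=12, b=20).

We want to find x such that P(X ≤ x) = 0.56.

This is the 56th percentile, which means 56% of values fall below this point.

Using the inverse CDF (quantile function):
x = F⁻¹(0.56) = 16.4800

Verification: P(X ≤ 16.4800) = 0.56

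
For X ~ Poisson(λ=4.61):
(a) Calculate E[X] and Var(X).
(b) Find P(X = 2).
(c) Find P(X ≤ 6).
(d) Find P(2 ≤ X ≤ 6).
(a) E[X] = 4.6100, Var(X) = 4.6100
(b) P(X = 2) = 0.105749
(c) P(X ≤ 6) = 0.816704
(d) P(2 ≤ X ≤ 6) = 0.760875

We have X ~ Poisson(λ=4.61).

(a) Moments:
E[X] = 4.6100
Var(X) = 4.6100
σ = √Var(X) = 2.1471

(b) Point probability using PMF:
P(X = 2) = 0.105749

(c) Cumulative probability using CDF:
P(X ≤ 6) = F(6) = 0.816704

(d) Range probability:
P(2 ≤ X ≤ 6) = P(X ≤ 6) - P(X ≤ 1)
                   = F(6) - F(1)
                   = 0.816704 - 0.055830
                   = 0.760875

This means approximately 76.1% of outcomes fall in the interval [2, 6].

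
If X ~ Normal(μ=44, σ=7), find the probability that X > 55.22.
0.054483

We have X ~ Normal(μ=44, σ=7).

P(X > 55.22) = 1 - P(X ≤ 55.22)
                = 1 - F(55.22)
                = 1 - 0.945517
                = 0.054483

So there's approximately a 5.4% chance that X exceeds 55.22.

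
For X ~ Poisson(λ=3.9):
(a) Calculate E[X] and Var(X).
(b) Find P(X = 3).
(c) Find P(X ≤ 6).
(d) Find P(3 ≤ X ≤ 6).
(a) E[X] = 3.9000, Var(X) = 3.9000
(b) P(X = 3) = 0.200122
(c) P(X ≤ 6) = 0.899483
(d) P(3 ≤ X ≤ 6) = 0.646358

We have X ~ Poisson(λ=3.9).

(a) Moments:
E[X] = 3.9000
Var(X) = 3.9000
σ = √Var(X) = 1.9748

(b) Point probability using PMF:
P(X = 3) = 0.200122

(c) Cumulative probability using CDF:
P(X ≤ 6) = F(6) = 0.899483

(d) Range probability:
P(3 ≤ X ≤ 6) = P(X ≤ 6) - P(X ≤ 2)
                   = F(6) - F(2)
                   = 0.899483 - 0.253125
                   = 0.646358

This means approximately 64.6% of outcomes fall in the interval [3, 6].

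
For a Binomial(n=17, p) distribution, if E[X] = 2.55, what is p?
p = 0.15

For a Binomial(n, p) distribution:
E[X] = n × p

Given n = 17 and E[X] = 2.55:
2.55 = 17 × p
p = 2.55 / 17 = 0.15

Verification: Binomial(17, 0.15) has E[X] = 2.55 ✓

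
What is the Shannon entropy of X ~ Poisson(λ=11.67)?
2.6400 nats

We have X ~ Poisson(λ=11.67).

The Shannon entropy measures the uncertainty or information content of the distribution.

For a Poisson distribution with λ=11.67:
H(X) = 2.6400 nats

(In bits, this would be 3.8087 bits.)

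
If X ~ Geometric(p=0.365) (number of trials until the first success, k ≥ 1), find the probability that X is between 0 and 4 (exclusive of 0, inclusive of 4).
0.837410

We have X ~ Geometric(p=0.365) (number of trials until the first success, k ≥ 1).

To find P(0 < X ≤ 4), we use:
P(0 < X ≤ 4) = P(X ≤ 4) - P(X ≤ 0)
                 = F(4) - F(0)
                 = 0.837410 - 0.000000
                 = 0.837410

So there's approximately a 83.7% chance that X falls in this range.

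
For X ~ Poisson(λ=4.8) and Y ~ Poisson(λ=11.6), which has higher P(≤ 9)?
X has higher probability (P(X ≤ 9) = 0.9749 > P(Y ≤ 9) = 0.2791)

Compute P(≤ 9) for each distribution:

X ~ Poisson(λ=4.8):
P(X ≤ 9) = 0.9749

Y ~ Poisson(λ=11.6):
P(Y ≤ 9) = 0.2791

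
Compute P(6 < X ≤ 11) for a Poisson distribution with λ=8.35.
0.588654

We have X ~ Poisson(λ=8.35).

To find P(6 < X ≤ 11), we use:
P(6 < X ≤ 11) = P(X ≤ 11) - P(X ≤ 6)
                 = F(11) - F(6)
                 = 0.861172 - 0.272518
                 = 0.588654

So there's approximately a 58.9% chance that X falls in this range.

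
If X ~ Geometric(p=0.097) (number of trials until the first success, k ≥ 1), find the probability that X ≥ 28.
0.063616

We have X ~ Geometric(p=0.097) (number of trials until the first success, k ≥ 1).

For discrete distributions, P(X ≥ 28) = 1 - P(X ≤ 27).

P(X ≤ 27) = 0.936384
P(X ≥ 28) = 1 - 0.936384 = 0.063616

So there's approximately a 6.4% chance that X is at least 28.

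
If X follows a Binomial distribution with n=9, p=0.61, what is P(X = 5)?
0.246194

We have X ~ Binomial(n=9, p=0.61).

For a Binomial distribution, the PMF gives us the probability of each outcome.

Using the PMF formula:
P(X = 5) = 0.246194

Rounded to 4 decimal places: 0.2462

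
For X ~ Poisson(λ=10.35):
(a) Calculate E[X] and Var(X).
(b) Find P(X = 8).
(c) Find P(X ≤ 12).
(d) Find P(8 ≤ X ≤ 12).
(a) E[X] = 10.3500, Var(X) = 10.3500
(b) P(X = 8) = 0.104485
(c) P(X ≤ 12) = 0.757279
(d) P(8 ≤ X ≤ 12) = 0.566946

We have X ~ Poisson(λ=10.35).

(a) Moments:
E[X] = 10.3500
Var(X) = 10.3500
σ = √Var(X) = 3.2171

(b) Point probability using PMF:
P(X = 8) = 0.104485

(c) Cumulative probability using CDF:
P(X ≤ 12) = F(12) = 0.757279

(d) Range probability:
P(8 ≤ X ≤ 12) = P(X ≤ 12) - P(X ≤ 7)
                   = F(12) - F(7)
                   = 0.757279 - 0.190333
                   = 0.566946

This means approximately 56.7% of outcomes fall in the interval [8, 12].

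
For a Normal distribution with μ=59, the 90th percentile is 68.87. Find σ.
σ = 7.7016

For X ~ Normal(μ, σ), the p-th percentile satisfies x = μ + z_p × σ,
where z_p = Φ⁻¹(p) is the standard normal quantile.

Step 1: z_{0.9} = Φ⁻¹(0.9) = 1.2816

Step 2: Solve for σ:
68.87 = 59 + 1.2816 × σ
σ = (68.87 - 59) / 1.2816
σ = 9.87 / 1.2816
σ = 7.7016

Verification: μ + z × σ = 59 + 1.2816 × 7.7016 = 68.87 ✓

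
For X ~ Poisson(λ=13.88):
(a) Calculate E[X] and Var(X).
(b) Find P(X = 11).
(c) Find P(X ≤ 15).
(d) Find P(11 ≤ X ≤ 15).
(a) E[X] = 13.8800, Var(X) = 13.8800
(b) P(X = 11) = 0.086521
(c) P(X ≤ 15) = 0.681178
(d) P(11 ≤ X ≤ 15) = 0.497406

We have X ~ Poisson(λ=13.88).

(a) Moments:
E[X] = 13.8800
Var(X) = 13.8800
σ = √Var(X) = 3.7256

(b) Point probability using PMF:
P(X = 11) = 0.086521

(c) Cumulative probability using CDF:
P(X ≤ 15) = F(15) = 0.681178

(d) Range probability:
P(11 ≤ X ≤ 15) = P(X ≤ 15) - P(X ≤ 10)
                   = F(15) - F(10)
                   = 0.681178 - 0.183772
                   = 0.497406

This means approximately 49.7% of outcomes fall in the interval [11, 15].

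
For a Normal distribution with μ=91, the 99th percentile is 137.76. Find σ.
σ = 20.1002

For X ~ Normal(μ, σ), the p-th percentile satisfies x = μ + z_p × σ,
where z_p = Φ⁻¹(p) is the standard normal quantile.

Step 1: z_{0.99} = Φ⁻¹(0.99) = 2.3263

Step 2: Solve for σ:
137.76 = 91 + 2.3263 × σ
σ = (137.76 - 91) / 2.3263
σ = 46.76 / 2.3263
σ = 20.1002

Verification: μ + z × σ = 91 + 2.3263 × 20.1002 = 137.76 ✓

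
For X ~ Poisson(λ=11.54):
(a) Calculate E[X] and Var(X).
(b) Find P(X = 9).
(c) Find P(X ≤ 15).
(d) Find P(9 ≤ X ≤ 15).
(a) E[X] = 11.5400, Var(X) = 11.5400
(b) P(X = 9) = 0.097349
(c) P(X ≤ 15) = 0.875758
(d) P(9 ≤ X ≤ 15) = 0.688224

We have X ~ Poisson(λ=11.54).

(a) Moments:
E[X] = 11.5400
Var(X) = 11.5400
σ = √Var(X) = 3.3971

(b) Point probability using PMF:
P(X = 9) = 0.097349

(c) Cumulative probability using CDF:
P(X ≤ 15) = F(15) = 0.875758

(d) Range probability:
P(9 ≤ X ≤ 15) = P(X ≤ 15) - P(X ≤ 8)
                   = F(15) - F(8)
                   = 0.875758 - 0.187535
                   = 0.688224

This means approximately 68.8% of outcomes fall in the interval [9, 15].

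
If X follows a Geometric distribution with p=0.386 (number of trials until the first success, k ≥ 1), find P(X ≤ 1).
0.386000

We have X ~ Geometric(p=0.386) (number of trials until the first success, k ≥ 1).

The CDF gives us P(X ≤ k).

Using the CDF:
P(X ≤ 1) = 0.386000

This means there's approximately a 38.6% chance that X is at most 1.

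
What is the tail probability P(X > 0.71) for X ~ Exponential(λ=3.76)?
0.069280

We have X ~ Exponential(λ=3.76).

P(X > 0.71) = 1 - P(X ≤ 0.71)
                = 1 - F(0.71)
                = 1 - 0.930720
                = 0.069280

So there's approximately a 6.9% chance that X exceeds 0.71.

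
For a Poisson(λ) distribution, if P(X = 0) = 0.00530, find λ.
λ = 5.2400

For a Poisson(λ) distribution, the PMF at 0 is:
P(X = 0) = λ^0 e^(-λ) / 0! = e^(-λ)

Given P(X = 0) = 0.00530:
e^(-λ) = 0.00530
-λ = ln(0.00530)
λ = -ln(0.00530) = 5.2400

Verification: e^(-5.2400) = 0.00530 ✓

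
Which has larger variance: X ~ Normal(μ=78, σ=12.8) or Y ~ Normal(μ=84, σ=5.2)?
X has larger variance (163.8400 > 27.0400)

Compute the variance for each distribution:

X ~ Normal(μ=78, σ=12.8):
Var(X) = 163.8400

Y ~ Normal(μ=84, σ=5.2):
Var(Y) = 27.0400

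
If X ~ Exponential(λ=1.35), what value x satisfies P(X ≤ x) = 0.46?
0.4564

We have X ~ Exponential(λ=1.35).

We want to find x such that P(X ≤ x) = 0.46.

This is the 46th percentile, which means 46% of values fall below this point.

Using the inverse CDF (quantile function):
x = F⁻¹(0.46) = 0.4564

Verification: P(X ≤ 0.4564) = 0.46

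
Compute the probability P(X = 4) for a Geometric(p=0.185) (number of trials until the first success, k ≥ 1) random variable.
0.100149

We have X ~ Geometric(p=0.185) (number of trials until the first success, k ≥ 1).

For a Geometric distribution, the PMF gives us the probability of each outcome.

Using the PMF formula:
P(X = 4) = 0.100149

Rounded to 4 decimal places: 0.1001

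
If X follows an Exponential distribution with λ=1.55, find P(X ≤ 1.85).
0.943159

We have X ~ Exponential(λ=1.55).

The CDF gives us P(X ≤ k).

Using the CDF:
P(X ≤ 1.85) = 0.943159

This means there's approximately a 94.3% chance that X is at most 1.85.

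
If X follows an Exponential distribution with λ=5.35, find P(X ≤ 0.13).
0.501175

We have X ~ Exponential(λ=5.35).

The CDF gives us P(X ≤ k).

Using the CDF:
P(X ≤ 0.13) = 0.501175

This means there's approximately a 50.1% chance that X is at most 0.13.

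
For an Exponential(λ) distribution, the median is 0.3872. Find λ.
λ = 1.7902

For X ~ Exponential(λ), the CDF is F(x) = 1 - e^(-λx).
The median m satisfies F(m) = 0.5:
1 - e^(-λm) = 0.5
e^(-λm) = 0.5
λm = ln(2)
m = ln(2) / λ

Given m = 0.3872:
λ = ln(2) / 0.3872 = 0.693147 / 0.3872 = 1.7902

Verification: ln(2) / 1.7902 = 0.3872 ✓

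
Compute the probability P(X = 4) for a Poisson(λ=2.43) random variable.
0.127902

We have X ~ Poisson(λ=2.43).

For a Poisson distribution, the PMF gives us the probability of each outcome.

Using the PMF formula:
P(X = 4) = 0.127902

Rounded to 4 decimal places: 0.1279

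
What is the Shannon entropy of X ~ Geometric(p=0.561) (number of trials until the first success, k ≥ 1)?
1.2223 nats

We have X ~ Geometric(p=0.561) (number of trials until the first success, k ≥ 1).

The Shannon entropy measures the uncertainty or information content of the distribution.

For a Geometric distribution with p=0.561 (number of trials until the first success, k ≥ 1):
H(X) = 1.2223 nats

(In bits, this would be 1.7633 bits.)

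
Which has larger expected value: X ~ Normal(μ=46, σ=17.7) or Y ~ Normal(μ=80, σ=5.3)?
Y has larger mean (80.0000 > 46.0000)

Compute the expected value for each distribution:

X ~ Normal(μ=46, σ=17.7):
E[X] = 46.0000

Y ~ Normal(μ=80, σ=5.3):
E[Y] = 80.0000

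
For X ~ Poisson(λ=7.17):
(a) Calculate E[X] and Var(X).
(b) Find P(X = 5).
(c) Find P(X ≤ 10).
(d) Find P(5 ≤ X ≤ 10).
(a) E[X] = 7.1700, Var(X) = 7.1700
(b) P(X = 5) = 0.121485
(c) P(X ≤ 10) = 0.888974
(d) P(5 ≤ X ≤ 10) = 0.730934

We have X ~ Poisson(λ=7.17).

(a) Moments:
E[X] = 7.1700
Var(X) = 7.1700
σ = √Var(X) = 2.6777

(b) Point probability using PMF:
P(X = 5) = 0.121485

(c) Cumulative probability using CDF:
P(X ≤ 10) = F(10) = 0.888974

(d) Range probability:
P(5 ≤ X ≤ 10) = P(X ≤ 10) - P(X ≤ 4)
                   = F(10) - F(4)
                   = 0.888974 - 0.158040
                   = 0.730934

This means approximately 73.1% of outcomes fall in the interval [5, 10].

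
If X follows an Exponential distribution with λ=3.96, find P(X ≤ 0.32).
0.718381

We have X ~ Exponential(λ=3.96).

The CDF gives us P(X ≤ k).

Using the CDF:
P(X ≤ 0.32) = 0.718381

This means there's approximately a 71.8% chance that X is at most 0.32.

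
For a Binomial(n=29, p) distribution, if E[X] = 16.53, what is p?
p = 0.57

For a Binomial(n, p) distribution:
E[X] = n × p

Given n = 29 and E[X] = 16.53:
16.53 = 29 × p
p = 16.53 / 29 = 0.57

Verification: Binomial(29, 0.57) has E[X] = 16.53 ✓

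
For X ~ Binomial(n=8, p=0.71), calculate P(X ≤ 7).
0.935425

We have X ~ Binomial(n=8, p=0.71).

The CDF gives us P(X ≤ k).

Using the CDF:
P(X ≤ 7) = 0.935425

This means there's approximately a 93.5% chance that X is at most 7.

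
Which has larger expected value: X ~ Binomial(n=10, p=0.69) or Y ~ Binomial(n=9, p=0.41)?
X has larger mean (6.9000 > 3.6900)

Compute the expected value for each distribution:

X ~ Binomial(n=10, p=0.69):
E[X] = 6.9000

Y ~ Binomial(n=9, p=0.41):
E[Y] = 3.6900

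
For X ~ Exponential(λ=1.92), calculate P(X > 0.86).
0.191820

We have X ~ Exponential(λ=1.92).

P(X > 0.86) = 1 - P(X ≤ 0.86)
                = 1 - F(0.86)
                = 1 - 0.808180
                = 0.191820

So there's approximately a 19.2% chance that X exceeds 0.86.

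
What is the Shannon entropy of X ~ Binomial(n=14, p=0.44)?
2.0371 nats

We have X ~ Binomial(n=14, p=0.44).

The Shannon entropy measures the uncertainty or information content of the distribution.

For a Binomial distribution with n=14, p=0.44:
H(X) = 2.0371 nats

(In bits, this would be 2.9390 bits.)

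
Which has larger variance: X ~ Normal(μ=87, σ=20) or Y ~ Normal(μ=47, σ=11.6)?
X has larger variance (400.0000 > 134.5600)

Compute the variance for each distribution:

X ~ Normal(μ=87, σ=20):
Var(X) = 400.0000

Y ~ Normal(μ=47, σ=11.6):
Var(Y) = 134.5600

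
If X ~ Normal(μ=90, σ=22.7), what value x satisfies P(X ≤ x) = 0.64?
98.1370

We have X ~ Normal(μ=90, σ=22.7).

We want to find x such that P(X ≤ x) = 0.64.

This is the 64th percentile, which means 64% of values fall below this point.

Using the inverse CDF (quantile function):
x = F⁻¹(0.64) = 98.1370

Verification: P(X ≤ 98.1370) = 0.64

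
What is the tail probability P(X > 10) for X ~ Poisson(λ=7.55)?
0.142089

We have X ~ Poisson(λ=7.55).

P(X > 10) = 1 - P(X ≤ 10)
                = 1 - F(10)
                = 1 - 0.857911
                = 0.142089

So there's approximately a 14.2% chance that X exceeds 10.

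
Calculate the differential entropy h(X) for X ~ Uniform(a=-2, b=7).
2.1972 nats

We have X ~ Uniform(a=-2, b=7).

The differential entropy measures the uncertainty or information content of the distribution.

For a Uniform distribution with a=-2, b=7:
h(X) = 2.1972 nats

(In bits, this would be 3.1699 bits.)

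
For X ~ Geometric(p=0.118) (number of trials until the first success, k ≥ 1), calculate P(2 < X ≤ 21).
0.706336

We have X ~ Geometric(p=0.118) (number of trials until the first success, k ≥ 1).

To find P(2 < X ≤ 21), we use:
P(2 < X ≤ 21) = P(X ≤ 21) - P(X ≤ 2)
                 = F(21) - F(2)
                 = 0.928412 - 0.222076
                 = 0.706336

So there's approximately a 70.6% chance that X falls in this range.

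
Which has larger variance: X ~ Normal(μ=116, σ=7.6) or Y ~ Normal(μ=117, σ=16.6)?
Y has larger variance (275.5600 > 57.7600)

Compute the variance for each distribution:

X ~ Normal(μ=116, σ=7.6):
Var(X) = 57.7600

Y ~ Normal(μ=117, σ=16.6):
Var(Y) = 275.5600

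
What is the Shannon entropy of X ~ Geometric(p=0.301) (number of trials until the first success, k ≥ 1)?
2.0323 nats

We have X ~ Geometric(p=0.301) (number of trials until the first success, k ≥ 1).

The Shannon entropy measures the uncertainty or information content of the distribution.

For a Geometric distribution with p=0.301 (number of trials until the first success, k ≥ 1):
H(X) = 2.0323 nats

(In bits, this would be 2.9319 bits.)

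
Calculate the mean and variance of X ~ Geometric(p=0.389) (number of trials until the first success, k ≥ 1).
E[X] = 2.5707, Var(X) = 4.0378

We have X ~ Geometric(p=0.389) (number of trials until the first success, k ≥ 1).

For a Geometric distribution with p=0.389 (number of trials until the first success, k ≥ 1):

Expected value:
E[X] = 2.5707

Variance:
Var(X) = 4.0378

Standard deviation:
σ = √Var(X) = 2.0094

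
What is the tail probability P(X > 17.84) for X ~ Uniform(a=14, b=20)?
0.360000

We have X ~ Uniform(a=14, b=20).

P(X > 17.84) = 1 - P(X ≤ 17.84)
                = 1 - F(17.84)
                = 1 - 0.640000
                = 0.360000

So there's approximately a 36.0% chance that X exceeds 17.84.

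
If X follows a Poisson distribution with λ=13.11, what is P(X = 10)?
0.083688

We have X ~ Poisson(λ=13.11).

For a Poisson distribution, the PMF gives us the probability of each outcome.

Using the PMF formula:
P(X = 10) = 0.083688

Rounded to 4 decimal places: 0.0837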